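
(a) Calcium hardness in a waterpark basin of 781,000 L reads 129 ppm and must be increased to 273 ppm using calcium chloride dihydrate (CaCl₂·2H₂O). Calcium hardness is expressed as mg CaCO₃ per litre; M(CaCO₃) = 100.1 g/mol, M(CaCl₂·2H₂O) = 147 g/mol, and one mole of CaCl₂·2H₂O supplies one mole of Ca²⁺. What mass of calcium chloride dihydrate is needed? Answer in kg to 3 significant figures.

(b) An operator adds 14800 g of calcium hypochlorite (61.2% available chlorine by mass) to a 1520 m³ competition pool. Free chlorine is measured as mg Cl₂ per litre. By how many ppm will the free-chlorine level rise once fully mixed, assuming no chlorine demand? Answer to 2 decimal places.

(a) 165 kg; (b) 5.96 ppm

(a) Hardness to add: (273 − 129) = 144 mg/L as CaCO₃ × 781,000 L = 112,500 g as CaCO₃.
(a) Moles of Ca²⁺ (1 mol Ca²⁺ ≡ 1 mol CaCO₃): 112,500 / 100.1 g/mol = 1124 mol.
(a) Mass of CaCl₂·2H₂O: 1124 × 147 = 165,200 g.

(b) Volume: 1520 m³ = 1,520,000 L.
(b) Available chlorine delivered: 14,800 g × 0.612 = 9058 g as Cl₂.
(b) Concentration rise: 9058 g / 1,520,000 L = 5.959 mg/L = 5.96 ppm.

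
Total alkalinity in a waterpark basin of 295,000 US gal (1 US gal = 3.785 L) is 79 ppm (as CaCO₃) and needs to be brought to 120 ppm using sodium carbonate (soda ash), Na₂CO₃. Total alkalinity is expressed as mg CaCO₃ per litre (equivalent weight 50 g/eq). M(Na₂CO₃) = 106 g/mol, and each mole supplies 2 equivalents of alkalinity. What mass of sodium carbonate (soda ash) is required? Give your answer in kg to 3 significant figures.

Volume: 295,000 US gal × 3.785 L/gal = 1,116,575 L.
Alkalinity to add: (120 − 79) = 41 mg/L as CaCO₃ × 1,116,575 L = 45,780 g as CaCO₃.
Equivalents: 45,780 g ÷ 50 g/eq = 915.6 eq.
Each mole of Na₂CO₃ supplies 2 eq, so 915.6 / 2 = 457.8 mol.
Mass: 457.8 mol × 106 g/mol = 48,530 g.

48.5 kg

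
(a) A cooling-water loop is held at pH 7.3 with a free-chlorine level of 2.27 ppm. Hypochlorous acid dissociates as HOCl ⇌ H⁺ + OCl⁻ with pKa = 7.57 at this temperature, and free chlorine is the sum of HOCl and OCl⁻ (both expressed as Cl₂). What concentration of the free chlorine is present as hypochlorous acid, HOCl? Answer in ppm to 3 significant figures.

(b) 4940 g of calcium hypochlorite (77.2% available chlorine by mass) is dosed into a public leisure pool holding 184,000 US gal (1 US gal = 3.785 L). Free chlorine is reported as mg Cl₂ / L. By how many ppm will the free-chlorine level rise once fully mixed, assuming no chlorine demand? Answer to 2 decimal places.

(a) [OCl⁻]/[HOCl] = 10^(pH − pKa) = 10^(7.3 − 7.57) = 10^-0.27 = 0.537.
(a) Fraction as HOCl = 1 / (1 + 0.537) = 0.6506.
(a) HOCl = 0.6506 × 2.27 ppm = 1.477 ppm.

(b) Volume: 184,000 US gal × 3.785 L/gal = 696,440 L.
(b) Available chlorine delivered: 4940 g × 0.772 = 3814 g as Cl₂.
(b) Concentration rise: 3814 g / 696,440 L = 5.476 mg/L = 5.48 ppm.

(a) 1.48 ppm; (b) 5.48 ppm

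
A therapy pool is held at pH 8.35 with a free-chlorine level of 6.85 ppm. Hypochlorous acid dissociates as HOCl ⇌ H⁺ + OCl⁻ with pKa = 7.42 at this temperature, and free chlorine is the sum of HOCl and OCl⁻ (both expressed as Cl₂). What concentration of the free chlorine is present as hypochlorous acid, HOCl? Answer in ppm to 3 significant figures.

[OCl⁻]/[HOCl] = 10^(pH − pKa) = 10^(8.35 − 7.42) = 10^0.93 = 8.511.
Fraction as HOCl = 1 / (1 + 8.511) = 0.1051.
HOCl = 0.1051 × 6.85 ppm = 0.7202 ppm.

0.720 ppm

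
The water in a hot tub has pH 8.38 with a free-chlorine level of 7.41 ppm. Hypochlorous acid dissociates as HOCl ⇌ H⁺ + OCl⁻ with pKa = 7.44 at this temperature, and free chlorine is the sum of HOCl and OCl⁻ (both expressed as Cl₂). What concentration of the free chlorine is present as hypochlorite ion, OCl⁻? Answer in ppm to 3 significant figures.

[OCl⁻]/[HOCl] = 10^(pH − pKa) = 10^(8.38 − 7.44) = 10^0.94 = 8.71.
Fraction as HOCl = 1 / (1 + 8.71) = 0.103.
OCl⁻ = (1 − 0.103) × 7.41 ppm = 6.647 ppm.

6.65 ppm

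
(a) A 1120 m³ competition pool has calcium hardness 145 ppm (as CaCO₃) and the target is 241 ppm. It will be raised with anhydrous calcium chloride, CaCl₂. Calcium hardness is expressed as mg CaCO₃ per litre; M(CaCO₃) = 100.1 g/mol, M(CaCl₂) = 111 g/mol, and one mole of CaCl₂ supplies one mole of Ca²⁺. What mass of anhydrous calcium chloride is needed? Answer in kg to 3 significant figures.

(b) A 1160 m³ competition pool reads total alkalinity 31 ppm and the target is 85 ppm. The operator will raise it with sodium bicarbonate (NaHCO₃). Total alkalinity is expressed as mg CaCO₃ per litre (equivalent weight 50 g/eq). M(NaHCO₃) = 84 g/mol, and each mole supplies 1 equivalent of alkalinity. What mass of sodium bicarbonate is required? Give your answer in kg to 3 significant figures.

(a) Volume: 1120 m³ = 1,120,000 L.
(a) Hardness to add: (241 − 145) = 96 mg/L as CaCO₃ × 1,120,000 L = 107,500 g as CaCO₃.
(a) Moles of Ca²⁺ (1 mol Ca²⁺ ≡ 1 mol CaCO₃): 107,500 / 100.1 g/mol = 1074 mol.
(a) Mass of CaCl₂: 1074 × 111 = 119,200 g.

(b) Volume: 1160 m³ = 1,160,000 L.
(b) Alkalinity to add: (85 − 31) = 54 mg/L as CaCO₃ × 1,160,000 L = 62,640 g as CaCO₃.
(b) Equivalents: 62,640 g ÷ 50 g/eq = 1253 eq.
(b) NaHCO₃ supplies 1 eq per mole → 1253 mol.
(b) Mass: 1253 mol × 84 g/mol = 105,200 g.

(a) 119 kg; (b) 105 kg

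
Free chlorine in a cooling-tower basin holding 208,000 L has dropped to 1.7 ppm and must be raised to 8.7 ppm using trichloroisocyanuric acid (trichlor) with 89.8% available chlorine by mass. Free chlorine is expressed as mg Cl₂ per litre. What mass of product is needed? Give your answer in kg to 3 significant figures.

1.62 kg

Chlorine deficit: 8.7 − 1.7 = 7 ppm = 7 mg/L as Cl₂.
Cl₂ equivalent needed: 7 mg/L × 208,000 L = 1,456,000 mg = 1456 g.
Product at 89.8% available chlorine: 1456 / 0.898 = 1621 g.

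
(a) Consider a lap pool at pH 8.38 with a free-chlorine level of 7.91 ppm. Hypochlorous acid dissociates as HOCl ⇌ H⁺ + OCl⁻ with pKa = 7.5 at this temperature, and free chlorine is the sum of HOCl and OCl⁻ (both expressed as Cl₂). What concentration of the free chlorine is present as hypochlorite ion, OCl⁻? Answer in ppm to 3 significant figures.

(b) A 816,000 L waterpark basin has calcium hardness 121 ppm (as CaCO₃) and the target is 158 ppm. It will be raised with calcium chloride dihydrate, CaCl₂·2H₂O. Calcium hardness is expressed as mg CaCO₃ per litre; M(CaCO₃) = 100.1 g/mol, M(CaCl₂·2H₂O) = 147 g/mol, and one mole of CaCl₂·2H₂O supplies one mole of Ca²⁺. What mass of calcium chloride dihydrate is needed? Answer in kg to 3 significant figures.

(a) 6.99 ppm; (b) 44.3 kg

(a) [OCl⁻]/[HOCl] = 10^(pH − pKa) = 10^(8.38 − 7.5) = 10^0.88 = 7.586.
(a) Fraction as HOCl = 1 / (1 + 7.586) = 0.1165.
(a) OCl⁻ = (1 − 0.1165) × 7.91 ppm = 6.989 ppm.

(b) Hardness to add: (158 − 121) = 37 mg/L as CaCO₃ × 816,000 L = 30,190 g as CaCO₃.
(b) Moles of Ca²⁺ (1 mol Ca²⁺ ≡ 1 mol CaCO₃): 30,190 / 100.1 g/mol = 301.6 mol.
(b) Mass of CaCl₂·2H₂O: 301.6 × 147 = 44,340 g.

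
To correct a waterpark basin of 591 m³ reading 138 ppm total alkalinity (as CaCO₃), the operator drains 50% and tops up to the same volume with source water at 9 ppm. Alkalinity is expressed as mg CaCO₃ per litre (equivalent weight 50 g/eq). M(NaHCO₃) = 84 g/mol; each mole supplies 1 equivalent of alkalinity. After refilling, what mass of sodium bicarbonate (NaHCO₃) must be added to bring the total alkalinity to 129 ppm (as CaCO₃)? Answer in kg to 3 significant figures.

55.1 kg

Volume: 591 m³ = 591,000 L.
After draining 50% and refilling: 138 × 0.50 + 9 × 0.50 = 73.5 ppm.
Deficit to target: 129 − 73.5 = 55.5 mg/L.
As CaCO₃: 55.5 mg/L × 591,000 L = 32,800 g; ÷ 50 g/eq ÷ 1 = 656 mol NaHCO₃.
Mass: 656 × 84 = 55,100 g.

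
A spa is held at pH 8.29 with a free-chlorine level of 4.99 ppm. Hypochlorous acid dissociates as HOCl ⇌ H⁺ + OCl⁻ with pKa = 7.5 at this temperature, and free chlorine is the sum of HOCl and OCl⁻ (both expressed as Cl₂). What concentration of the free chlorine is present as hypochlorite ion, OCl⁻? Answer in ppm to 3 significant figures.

4.29 ppm

[OCl⁻]/[HOCl] = 10^(pH − pKa) = 10^(8.29 − 7.5) = 10^0.79 = 6.166.
Fraction as HOCl = 1 / (1 + 6.166) = 0.1395.
OCl⁻ = (1 − 0.1395) × 4.99 ppm = 4.294 ppm.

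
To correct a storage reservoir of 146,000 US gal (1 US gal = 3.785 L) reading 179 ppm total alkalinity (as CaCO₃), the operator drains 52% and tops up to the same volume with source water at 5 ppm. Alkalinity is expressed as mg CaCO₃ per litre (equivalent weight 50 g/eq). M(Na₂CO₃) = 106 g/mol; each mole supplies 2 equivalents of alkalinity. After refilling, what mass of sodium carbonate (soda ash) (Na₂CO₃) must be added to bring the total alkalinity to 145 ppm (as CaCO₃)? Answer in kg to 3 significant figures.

33.1 kg

Volume: 146,000 US gal × 3.785 L/gal = 552,610 L.
After draining 52% and refilling: 179 × 0.48 + 5 × 0.52 = 88.52 ppm.
Deficit to target: 145 − 88.52 = 56.48 mg/L.
As CaCO₃: 56.48 mg/L × 552,610 L = 31,210 g; ÷ 50 g/eq ÷ 2 = 312.1 mol Na₂CO₃.
Mass: 312.1 × 106 = 33,080 g.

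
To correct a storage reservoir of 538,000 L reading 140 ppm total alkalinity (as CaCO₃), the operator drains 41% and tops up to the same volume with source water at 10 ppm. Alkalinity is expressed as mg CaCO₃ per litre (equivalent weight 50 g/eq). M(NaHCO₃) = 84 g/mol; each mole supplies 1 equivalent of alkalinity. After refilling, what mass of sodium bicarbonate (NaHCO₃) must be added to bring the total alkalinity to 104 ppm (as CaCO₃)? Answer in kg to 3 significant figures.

15.6 kg

After draining 41% and refilling: 140 × 0.59 + 10 × 0.41 = 86.7 ppm.
Deficit to target: 104 − 86.7 = 17.3 mg/L.
As CaCO₃: 17.3 mg/L × 538,000 L = 9307 g; ÷ 50 g/eq ÷ 1 = 186.1 mol NaHCO₃.
Mass: 186.1 × 84 = 15,640 g.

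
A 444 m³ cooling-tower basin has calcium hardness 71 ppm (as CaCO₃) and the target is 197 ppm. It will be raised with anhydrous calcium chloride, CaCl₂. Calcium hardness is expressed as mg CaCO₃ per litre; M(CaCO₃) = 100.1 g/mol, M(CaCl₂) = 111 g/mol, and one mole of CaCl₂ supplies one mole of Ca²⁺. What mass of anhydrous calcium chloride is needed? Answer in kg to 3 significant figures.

62.0 kg

Volume: 444 m³ = 444,000 L.
Hardness to add: (197 − 71) = 126 mg/L as CaCO₃ × 444,000 L = 55,940 g as CaCO₃.
Moles of Ca²⁺ (1 mol Ca²⁺ ≡ 1 mol CaCO₃): 55,940 / 100.1 g/mol = 558.9 mol.
Mass of CaCl₂: 558.9 × 111 = 62,040 g.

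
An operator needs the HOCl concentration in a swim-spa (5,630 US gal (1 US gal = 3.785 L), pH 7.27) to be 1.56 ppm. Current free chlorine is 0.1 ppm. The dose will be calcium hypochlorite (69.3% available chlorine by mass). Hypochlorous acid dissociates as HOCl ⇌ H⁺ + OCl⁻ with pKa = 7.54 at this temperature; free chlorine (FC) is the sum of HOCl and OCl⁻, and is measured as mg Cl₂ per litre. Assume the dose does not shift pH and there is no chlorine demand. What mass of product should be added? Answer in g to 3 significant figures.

70.7 g

Volume: 5,630 US gal × 3.785 L/gal = 21,310 L.
[OCl⁻]/[HOCl] = 10^(pH − pKa) = 10^(7.27 − 7.54) = 0.537; fraction as HOCl = 1/(1 + 0.537) = 0.6506.
Free chlorine required for 1.56 ppm HOCl: 1.56 / 0.6506 = 2.398 ppm.
FC to add: 2.398 − 0.1 = 2.298 mg/L as Cl₂.
Cl₂ equivalent: 2.298 mg/L × 21,310 L = 48.96 g.
Product at 69.3% available Cl: 48.96 / 0.693 = 70.66 g.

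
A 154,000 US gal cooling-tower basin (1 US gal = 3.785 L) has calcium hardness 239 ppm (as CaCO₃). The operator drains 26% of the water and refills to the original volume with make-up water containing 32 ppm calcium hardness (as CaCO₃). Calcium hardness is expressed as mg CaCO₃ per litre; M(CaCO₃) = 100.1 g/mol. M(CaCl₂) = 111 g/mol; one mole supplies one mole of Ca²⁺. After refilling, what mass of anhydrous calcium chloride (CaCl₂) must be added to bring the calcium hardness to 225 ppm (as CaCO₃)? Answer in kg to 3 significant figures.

Volume: 154,000 US gal × 3.785 L/gal = 582,890 L.
After draining 26% and refilling: 239 × 0.74 + 32 × 0.26 = 185.18 ppm.
Deficit to target: 225 − 185.18 = 39.82 mg/L.
As CaCO₃: 39.82 mg/L × 582,890 L = 23,210 g; ÷ 100.1 = 231.9 mol Ca²⁺.
Mass: 231.9 × 111 = 25,740 g.

25.7 kg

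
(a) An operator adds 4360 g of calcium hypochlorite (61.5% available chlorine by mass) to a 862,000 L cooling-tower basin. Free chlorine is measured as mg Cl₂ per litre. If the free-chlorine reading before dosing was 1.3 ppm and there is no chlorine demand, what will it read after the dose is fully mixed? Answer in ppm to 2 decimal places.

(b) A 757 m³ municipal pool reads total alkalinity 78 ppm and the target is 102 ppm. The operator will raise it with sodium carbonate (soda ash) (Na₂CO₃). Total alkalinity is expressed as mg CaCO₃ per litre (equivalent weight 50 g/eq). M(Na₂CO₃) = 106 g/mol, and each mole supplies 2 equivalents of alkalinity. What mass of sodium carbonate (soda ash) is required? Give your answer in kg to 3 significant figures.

(a) Available chlorine delivered: 4360 g × 0.615 = 2681 g as Cl₂.
(a) Concentration rise: 2681 g / 862,000 L = 3.111 mg/L = 3.11 ppm.
(a) Final FC: 1.3 + 3.11 = 4.41 ppm.

(b) Volume: 757 m³ = 757,000 L.
(b) Alkalinity to add: (102 − 78) = 24 mg/L as CaCO₃ × 757,000 L = 18,170 g as CaCO₃.
(b) Equivalents: 18,170 g ÷ 50 g/eq = 363.4 eq.
(b) Each mole of Na₂CO₃ supplies 2 eq, so 363.4 / 2 = 181.7 mol.
(b) Mass: 181.7 mol × 106 g/mol = 19,260 g.

(a) 4.41 ppm; (b) 19.3 kg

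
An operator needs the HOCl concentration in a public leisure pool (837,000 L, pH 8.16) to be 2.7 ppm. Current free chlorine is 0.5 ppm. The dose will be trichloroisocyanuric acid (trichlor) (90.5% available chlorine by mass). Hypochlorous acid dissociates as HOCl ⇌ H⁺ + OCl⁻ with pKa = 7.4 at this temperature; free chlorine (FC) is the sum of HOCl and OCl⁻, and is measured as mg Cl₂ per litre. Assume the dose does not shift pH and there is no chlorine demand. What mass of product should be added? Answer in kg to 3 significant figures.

[OCl⁻]/[HOCl] = 10^(pH − pKa) = 10^(8.16 − 7.4) = 5.754; fraction as HOCl = 1/(1 + 5.754) = 0.1481.
Free chlorine required for 2.7 ppm HOCl: 2.7 / 0.1481 = 18.24 ppm.
FC to add: 18.24 − 0.5 = 17.74 mg/L as Cl₂.
Cl₂ equivalent: 17.74 mg/L × 837,000 L = 14,850 g.
Product at 90.5% available Cl: 14,850 / 0.905 = 16,400 g.

16.4 kg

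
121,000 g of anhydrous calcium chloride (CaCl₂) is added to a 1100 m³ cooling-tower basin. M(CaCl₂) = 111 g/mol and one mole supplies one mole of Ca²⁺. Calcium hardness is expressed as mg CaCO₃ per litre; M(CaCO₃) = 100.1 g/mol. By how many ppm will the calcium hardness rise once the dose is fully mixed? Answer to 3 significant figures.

99.2 ppm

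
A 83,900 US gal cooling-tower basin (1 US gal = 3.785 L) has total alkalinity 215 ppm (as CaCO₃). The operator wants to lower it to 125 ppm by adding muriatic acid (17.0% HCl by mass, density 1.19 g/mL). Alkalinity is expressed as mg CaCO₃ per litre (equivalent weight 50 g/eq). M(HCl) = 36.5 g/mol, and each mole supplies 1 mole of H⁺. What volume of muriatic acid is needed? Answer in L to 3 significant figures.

Volume: 83,900 US gal × 3.785 L/gal = 317,562 L.
Alkalinity to neutralize: (215 − 125) = 90 mg/L as CaCO₃ × 317,562 L = 28,580 g as CaCO₃.
Equivalents of H⁺ required: 28,580 ÷ 50 g/eq = 571.6 eq = 571.6 mol HCl.
Mass of HCl: 571.6 × 36.5 = 20,860 g.
Mass of 17.0% solution: 20,860 / 0.17 = 122,700 g.
Volume: 122,700 g ÷ 1.19 g/mL = 103,100 mL.

103 L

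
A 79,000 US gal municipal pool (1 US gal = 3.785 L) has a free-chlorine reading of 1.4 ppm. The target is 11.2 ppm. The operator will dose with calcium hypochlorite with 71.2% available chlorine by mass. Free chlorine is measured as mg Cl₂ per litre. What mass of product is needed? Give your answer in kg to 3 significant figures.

Volume: 79,000 US gal × 3.785 L/gal = 299,015 L.
Chlorine deficit: 11.2 − 1.4 = 9.8 ppm = 9.8 mg/L as Cl₂.
Cl₂ equivalent needed: 9.8 mg/L × 299,015 L = 2,930,000 mg = 2930 g.
Product at 71.2% available chlorine: 2930 / 0.712 = 4116 g.

4.12 kg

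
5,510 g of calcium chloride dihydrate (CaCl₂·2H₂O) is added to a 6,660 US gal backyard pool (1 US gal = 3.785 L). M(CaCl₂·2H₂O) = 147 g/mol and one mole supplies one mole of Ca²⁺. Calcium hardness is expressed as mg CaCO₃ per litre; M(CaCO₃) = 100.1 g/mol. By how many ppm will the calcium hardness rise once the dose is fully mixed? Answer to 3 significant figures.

Volume: 6,660 US gal × 3.785 L/gal = 25,208 L.
Moles of Ca²⁺: 5,510 g ÷ 147 g/mol = 37.48 mol.
As CaCO₃: 37.48 mol × 100.1 g/mol = 3752 g.
Rise: 3752 g / 25,208 L × 1000 = 148.8 mg/L.

149 ppm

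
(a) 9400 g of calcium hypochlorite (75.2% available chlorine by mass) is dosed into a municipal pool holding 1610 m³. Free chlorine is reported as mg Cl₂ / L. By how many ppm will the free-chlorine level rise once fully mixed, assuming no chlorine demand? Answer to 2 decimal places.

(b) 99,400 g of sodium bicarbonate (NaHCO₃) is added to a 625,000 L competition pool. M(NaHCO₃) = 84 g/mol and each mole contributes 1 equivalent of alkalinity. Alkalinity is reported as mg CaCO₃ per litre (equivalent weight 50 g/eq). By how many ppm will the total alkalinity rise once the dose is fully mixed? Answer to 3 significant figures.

(a) 4.39 ppm; (b) 94.7 ppm

(a) Volume: 1610 m³ = 1,610,000 L.
(a) Available chlorine delivered: 9400 g × 0.752 = 7069 g as Cl₂.
(a) Concentration rise: 7069 g / 1,610,000 L = 4.391 mg/L = 4.39 ppm.

(b) Moles of NaHCO₃: 99,400 g ÷ 84 g/mol = 1183 mol → 1183 eq of alkalinity.
(b) As CaCO₃: 1183 eq × 50 g/eq = 59,170 g.
(b) Rise: 59,170 g / 625,000 L × 1000 = 94.67 mg/L.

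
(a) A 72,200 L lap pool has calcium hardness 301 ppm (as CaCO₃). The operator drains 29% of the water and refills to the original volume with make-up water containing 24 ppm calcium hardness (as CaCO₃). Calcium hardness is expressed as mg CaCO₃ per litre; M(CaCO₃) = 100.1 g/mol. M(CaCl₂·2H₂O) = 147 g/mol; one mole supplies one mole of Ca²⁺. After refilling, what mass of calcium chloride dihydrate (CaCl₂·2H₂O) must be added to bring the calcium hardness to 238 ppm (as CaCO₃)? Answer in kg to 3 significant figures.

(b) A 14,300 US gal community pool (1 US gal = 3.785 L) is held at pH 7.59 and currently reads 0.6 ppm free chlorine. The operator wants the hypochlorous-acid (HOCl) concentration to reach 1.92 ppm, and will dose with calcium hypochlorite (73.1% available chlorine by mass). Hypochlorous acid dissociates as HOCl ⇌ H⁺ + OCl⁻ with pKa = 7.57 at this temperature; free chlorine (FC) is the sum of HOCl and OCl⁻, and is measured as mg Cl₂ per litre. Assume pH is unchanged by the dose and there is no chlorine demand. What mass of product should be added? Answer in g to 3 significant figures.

(a) 1.84 kg; (b) 247 g

(a) After draining 29% and refilling: 301 × 0.71 + 24 × 0.29 = 220.67 ppm.
(a) Deficit to target: 238 − 220.67 = 17.33 mg/L.
(a) As CaCO₃: 17.33 mg/L × 72,200 L = 1251 g; ÷ 100.1 = 12.5 mol Ca²⁺.
(a) Mass: 12.5 × 147 = 1837 g.

(b) Volume: 14,300 US gal × 3.785 L/gal = 54,126 L.
(b) [OCl⁻]/[HOCl] = 10^(pH − pKa) = 10^(7.59 − 7.57) = 1.047; fraction as HOCl = 1/(1 + 1.047) = 0.4885.
(b) Free chlorine required for 1.92 ppm HOCl: 1.92 / 0.4885 = 3.93 ppm.
(b) FC to add: 3.93 − 0.6 = 3.33 mg/L as Cl₂.
(b) Cl₂ equivalent: 3.33 mg/L × 54,126 L = 180.3 g.
(b) Product at 73.1% available Cl: 180.3 / 0.731 = 246.6 g.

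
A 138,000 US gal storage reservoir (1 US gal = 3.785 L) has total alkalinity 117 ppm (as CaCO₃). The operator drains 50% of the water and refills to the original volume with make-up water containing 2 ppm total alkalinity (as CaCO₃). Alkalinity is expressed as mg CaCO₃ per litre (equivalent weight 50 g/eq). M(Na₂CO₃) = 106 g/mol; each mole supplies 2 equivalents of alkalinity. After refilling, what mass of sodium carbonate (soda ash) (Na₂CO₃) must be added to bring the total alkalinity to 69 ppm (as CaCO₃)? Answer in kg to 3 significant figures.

5.26 kg

Volume: 138,000 US gal × 3.785 L/gal = 522,330 L.
After draining 50% and refilling: 117 × 0.50 + 2 × 0.50 = 59.5 ppm.
Deficit to target: 69 − 59.5 = 9.5 mg/L.
As CaCO₃: 9.5 mg/L × 522,330 L = 4962 g; ÷ 50 g/eq ÷ 2 = 49.62 mol Na₂CO₃.
Mass: 49.62 × 106 = 5260 g.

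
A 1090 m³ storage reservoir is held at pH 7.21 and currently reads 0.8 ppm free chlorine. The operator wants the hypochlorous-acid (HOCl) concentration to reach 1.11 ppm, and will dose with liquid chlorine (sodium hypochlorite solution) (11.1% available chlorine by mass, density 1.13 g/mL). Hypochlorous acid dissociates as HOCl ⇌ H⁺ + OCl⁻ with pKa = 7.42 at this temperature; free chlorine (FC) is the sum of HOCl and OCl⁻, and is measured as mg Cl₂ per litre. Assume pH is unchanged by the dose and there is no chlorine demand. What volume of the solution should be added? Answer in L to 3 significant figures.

Volume: 1090 m³ = 1,090,000 L.
[OCl⁻]/[HOCl] = 10^(pH − pKa) = 10^(7.21 − 7.42) = 0.6166; fraction as HOCl = 1/(1 + 0.6166) = 0.6186.
Free chlorine required for 1.11 ppm HOCl: 1.11 / 0.6186 = 1.794 ppm.
FC to add: 1.794 − 0.8 = 0.9944 mg/L as Cl₂.
Cl₂ equivalent: 0.9944 mg/L × 1,090,000 L = 1084 g.
Product at 11.1% available Cl: 1084 / 0.111 = 9765 g.
Volume: 9765 g ÷ 1.13 g/mL = 8642 mL.

8.64 L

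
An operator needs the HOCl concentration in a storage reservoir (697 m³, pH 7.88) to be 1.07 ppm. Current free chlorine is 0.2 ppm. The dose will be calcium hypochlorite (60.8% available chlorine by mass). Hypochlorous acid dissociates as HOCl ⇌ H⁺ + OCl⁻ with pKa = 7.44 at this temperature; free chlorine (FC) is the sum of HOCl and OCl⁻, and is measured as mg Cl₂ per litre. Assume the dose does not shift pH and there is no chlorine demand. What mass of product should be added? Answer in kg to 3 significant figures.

Volume: 697 m³ = 697,000 L.
[OCl⁻]/[HOCl] = 10^(pH − pKa) = 10^(7.88 − 7.44) = 2.754; fraction as HOCl = 1/(1 + 2.754) = 0.2664.
Free chlorine required for 1.07 ppm HOCl: 1.07 / 0.2664 = 4.017 ppm.
FC to add: 4.017 − 0.2 = 3.817 mg/L as Cl₂.
Cl₂ equivalent: 3.817 mg/L × 697,000 L = 2660 g.
Product at 60.8% available Cl: 2660 / 0.608 = 4376 g.

4.38 kg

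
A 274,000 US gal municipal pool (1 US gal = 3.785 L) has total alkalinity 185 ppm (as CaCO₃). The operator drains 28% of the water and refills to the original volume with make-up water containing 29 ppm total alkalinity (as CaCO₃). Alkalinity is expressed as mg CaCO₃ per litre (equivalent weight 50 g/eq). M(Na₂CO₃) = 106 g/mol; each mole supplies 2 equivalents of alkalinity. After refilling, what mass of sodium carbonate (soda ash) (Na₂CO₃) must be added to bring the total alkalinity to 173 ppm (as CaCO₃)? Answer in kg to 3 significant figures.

34.8 kg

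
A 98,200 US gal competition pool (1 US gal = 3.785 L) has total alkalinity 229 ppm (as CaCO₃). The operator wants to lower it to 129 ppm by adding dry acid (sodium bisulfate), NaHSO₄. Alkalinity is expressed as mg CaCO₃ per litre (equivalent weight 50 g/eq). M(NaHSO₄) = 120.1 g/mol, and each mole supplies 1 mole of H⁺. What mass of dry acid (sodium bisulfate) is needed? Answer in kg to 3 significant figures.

Volume: 98,200 US gal × 3.785 L/gal = 371,687 L.
Alkalinity to neutralize: (229 − 129) = 100 mg/L as CaCO₃ × 371,687 L = 37,170 g as CaCO₃.
Equivalents of H⁺ required: 37,170 ÷ 50 g/eq = 743.4 eq = 743.4 mol NaHSO₄.
Mass of NaHSO₄: 743.4 × 120.1 = 89,280 g.

89.3 kg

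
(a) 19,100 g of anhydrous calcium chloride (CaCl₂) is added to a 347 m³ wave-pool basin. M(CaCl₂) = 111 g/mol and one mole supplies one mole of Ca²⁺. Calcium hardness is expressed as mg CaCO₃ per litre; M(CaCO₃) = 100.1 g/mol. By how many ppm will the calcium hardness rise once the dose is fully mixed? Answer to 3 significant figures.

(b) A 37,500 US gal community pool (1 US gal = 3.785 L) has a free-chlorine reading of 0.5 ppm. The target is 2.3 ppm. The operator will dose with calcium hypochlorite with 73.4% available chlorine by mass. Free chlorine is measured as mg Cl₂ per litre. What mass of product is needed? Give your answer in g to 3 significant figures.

(a) 49.6 ppm; (b) 348 g

(a) Volume: 347 m³ = 347,000 L.
(a) Moles of Ca²⁺: 19,100 g ÷ 111 g/mol = 172.1 mol.
(a) As CaCO₃: 172.1 mol × 100.1 g/mol = 17,220 g.
(a) Rise: 17,220 g / 347,000 L × 1000 = 49.64 mg/L.

(b) Volume: 37,500 US gal × 3.785 L/gal = 141,938 L.
(b) Chlorine deficit: 2.3 − 0.5 = 1.8 ppm = 1.8 mg/L as Cl₂.
(b) Cl₂ equivalent needed: 1.8 mg/L × 141,938 L = 255,500 mg = 255.5 g.
(b) Product at 73.4% available chlorine: 255.5 / 0.734 = 348.1 g.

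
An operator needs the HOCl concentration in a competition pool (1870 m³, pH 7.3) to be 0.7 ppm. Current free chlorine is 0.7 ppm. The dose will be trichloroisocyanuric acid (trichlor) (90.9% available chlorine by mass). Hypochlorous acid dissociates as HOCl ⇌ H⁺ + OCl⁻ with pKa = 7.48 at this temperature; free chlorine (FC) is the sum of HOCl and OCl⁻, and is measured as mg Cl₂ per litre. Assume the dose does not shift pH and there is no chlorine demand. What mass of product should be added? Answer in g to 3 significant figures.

951 g

Volume: 1870 m³ = 1,870,000 L.
[OCl⁻]/[HOCl] = 10^(pH − pKa) = 10^(7.3 − 7.48) = 0.6607; fraction as HOCl = 1/(1 + 0.6607) = 0.6022.
Free chlorine required for 0.7 ppm HOCl: 0.7 / 0.6022 = 1.162 ppm.
FC to add: 1.162 − 0.7 = 0.4625 mg/L as Cl₂.
Cl₂ equivalent: 0.4625 mg/L × 1,870,000 L = 864.8 g.
Product at 90.9% available Cl: 864.8 / 0.909 = 951.4 g.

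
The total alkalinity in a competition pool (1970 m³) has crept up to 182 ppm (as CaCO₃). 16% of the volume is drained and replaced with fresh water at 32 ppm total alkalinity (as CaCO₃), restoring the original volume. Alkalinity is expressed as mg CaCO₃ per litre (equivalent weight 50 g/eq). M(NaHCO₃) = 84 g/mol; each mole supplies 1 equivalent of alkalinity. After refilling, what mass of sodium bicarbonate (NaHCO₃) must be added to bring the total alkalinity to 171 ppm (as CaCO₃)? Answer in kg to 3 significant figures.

Volume: 1970 m³ = 1,970,000 L.
After draining 16% and refilling: 182 × 0.84 + 32 × 0.16 = 158 ppm.
Deficit to target: 171 − 158 = 13 mg/L.
As CaCO₃: 13 mg/L × 1,970,000 L = 25,610 g; ÷ 50 g/eq ÷ 1 = 512.2 mol NaHCO₃.
Mass: 512.2 × 84 = 43,020 g.

43.0 kg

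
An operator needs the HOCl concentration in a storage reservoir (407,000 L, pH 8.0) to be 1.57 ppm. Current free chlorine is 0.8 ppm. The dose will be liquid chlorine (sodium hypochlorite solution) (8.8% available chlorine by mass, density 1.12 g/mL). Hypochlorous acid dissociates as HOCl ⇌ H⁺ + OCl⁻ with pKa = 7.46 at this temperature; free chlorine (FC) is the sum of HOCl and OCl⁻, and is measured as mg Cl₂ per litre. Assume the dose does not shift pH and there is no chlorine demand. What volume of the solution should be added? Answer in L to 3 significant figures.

25.7 L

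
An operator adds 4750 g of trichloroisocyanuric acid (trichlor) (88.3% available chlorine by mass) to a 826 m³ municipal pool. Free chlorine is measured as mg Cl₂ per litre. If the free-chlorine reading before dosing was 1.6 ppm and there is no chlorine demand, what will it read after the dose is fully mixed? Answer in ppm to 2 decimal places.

6.68 ppm

Volume: 826 m³ = 826,000 L.
Available chlorine delivered: 4750 g × 0.883 = 4194 g as Cl₂.
Concentration rise: 4194 g / 826,000 L = 5.078 mg/L = 5.08 ppm.
Final FC: 1.6 + 5.08 = 6.68 ppm.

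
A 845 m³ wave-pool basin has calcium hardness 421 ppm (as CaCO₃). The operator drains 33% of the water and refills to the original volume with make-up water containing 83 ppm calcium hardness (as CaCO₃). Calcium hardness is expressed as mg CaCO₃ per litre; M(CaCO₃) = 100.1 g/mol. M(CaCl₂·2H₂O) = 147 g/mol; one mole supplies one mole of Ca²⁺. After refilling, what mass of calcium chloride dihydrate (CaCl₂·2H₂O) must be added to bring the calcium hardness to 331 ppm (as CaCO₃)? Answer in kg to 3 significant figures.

Volume: 845 m³ = 845,000 L.
After draining 33% and refilling: 421 × 0.67 + 83 × 0.33 = 309.46 ppm.
Deficit to target: 331 − 309.46 = 21.54 mg/L.
As CaCO₃: 21.54 mg/L × 845,000 L = 18,200 g; ÷ 100.1 = 181.8 mol Ca²⁺.
Mass: 181.8 × 147 = 26,730 g.

26.7 kg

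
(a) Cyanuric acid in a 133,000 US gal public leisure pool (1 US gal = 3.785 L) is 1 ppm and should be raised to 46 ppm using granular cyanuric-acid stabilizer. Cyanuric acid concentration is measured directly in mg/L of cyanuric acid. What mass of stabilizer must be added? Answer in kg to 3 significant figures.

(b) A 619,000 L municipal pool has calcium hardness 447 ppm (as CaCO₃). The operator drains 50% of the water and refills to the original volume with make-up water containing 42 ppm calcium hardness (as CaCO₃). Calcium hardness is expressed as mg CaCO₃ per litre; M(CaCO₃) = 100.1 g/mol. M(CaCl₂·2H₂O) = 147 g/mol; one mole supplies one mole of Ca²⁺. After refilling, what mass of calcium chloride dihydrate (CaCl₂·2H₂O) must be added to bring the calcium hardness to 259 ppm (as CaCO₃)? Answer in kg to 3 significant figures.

(a) Volume: 133,000 US gal × 3.785 L/gal = 503,405 L.
(a) CYA to add: (46 − 1) = 45 mg/L × 503,405 L = 22,650 g cyanuric acid.

(b) After draining 50% and refilling: 447 × 0.50 + 42 × 0.50 = 244.5 ppm.
(b) Deficit to target: 259 − 244.5 = 14.5 mg/L.
(b) As CaCO₃: 14.5 mg/L × 619,000 L = 8976 g; ÷ 100.1 = 89.67 mol Ca²⁺.
(b) Mass: 89.67 × 147 = 13,180 g.

(a) 22.7 kg; (b) 13.2 kg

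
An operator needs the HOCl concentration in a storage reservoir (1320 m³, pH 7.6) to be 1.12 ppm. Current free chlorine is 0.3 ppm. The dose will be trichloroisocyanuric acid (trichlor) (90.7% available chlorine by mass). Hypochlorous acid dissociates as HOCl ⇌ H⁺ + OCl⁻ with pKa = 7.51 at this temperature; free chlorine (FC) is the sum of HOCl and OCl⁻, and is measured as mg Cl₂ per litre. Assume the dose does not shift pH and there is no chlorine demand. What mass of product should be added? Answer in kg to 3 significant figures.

Volume: 1320 m³ = 1,320,000 L.
[OCl⁻]/[HOCl] = 10^(pH − pKa) = 10^(7.6 − 7.51) = 1.23; fraction as HOCl = 1/(1 + 1.23) = 0.4484.
Free chlorine required for 1.12 ppm HOCl: 1.12 / 0.4484 = 2.498 ppm.
FC to add: 2.498 − 0.3 = 2.198 mg/L as Cl₂.
Cl₂ equivalent: 2.198 mg/L × 1,320,000 L = 2901 g.
Product at 90.7% available Cl: 2901 / 0.907 = 3199 g.

3.20 kg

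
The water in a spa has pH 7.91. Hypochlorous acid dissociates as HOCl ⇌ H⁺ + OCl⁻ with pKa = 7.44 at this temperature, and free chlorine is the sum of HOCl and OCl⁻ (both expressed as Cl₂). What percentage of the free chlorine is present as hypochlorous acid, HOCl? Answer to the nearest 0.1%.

25.3%

[OCl⁻]/[HOCl] = 10^(pH − pKa) = 10^(7.91 − 7.44) = 10^0.47 = 2.951.
Fraction as HOCl = 1 / (1 + 2.951) = 0.2531.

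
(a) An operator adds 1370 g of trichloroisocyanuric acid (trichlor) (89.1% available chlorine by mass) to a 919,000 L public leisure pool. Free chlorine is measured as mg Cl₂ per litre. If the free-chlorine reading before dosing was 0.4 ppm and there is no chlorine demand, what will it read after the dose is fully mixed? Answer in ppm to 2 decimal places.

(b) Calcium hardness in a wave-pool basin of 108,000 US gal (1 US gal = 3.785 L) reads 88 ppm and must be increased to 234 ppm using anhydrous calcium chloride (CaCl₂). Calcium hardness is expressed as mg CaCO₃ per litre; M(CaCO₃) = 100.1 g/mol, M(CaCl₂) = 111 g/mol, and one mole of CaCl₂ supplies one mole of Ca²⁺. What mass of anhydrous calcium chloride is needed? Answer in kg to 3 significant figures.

(a) Available chlorine delivered: 1370 g × 0.891 = 1221 g as Cl₂.
(a) Concentration rise: 1221 g / 919,000 L = 1.328 mg/L = 1.33 ppm.
(a) Final FC: 0.4 + 1.33 = 1.73 ppm.

(b) Volume: 108,000 US gal × 3.785 L/gal = 408,780 L.
(b) Hardness to add: (234 − 88) = 146 mg/L as CaCO₃ × 408,780 L = 59,680 g as CaCO₃.
(b) Moles of Ca²⁺ (1 mol Ca²⁺ ≡ 1 mol CaCO₃): 59,680 / 100.1 g/mol = 596.2 mol.
(b) Mass of CaCl₂: 596.2 × 111 = 66,180 g.

(a) 1.73 ppm; (b) 66.2 kg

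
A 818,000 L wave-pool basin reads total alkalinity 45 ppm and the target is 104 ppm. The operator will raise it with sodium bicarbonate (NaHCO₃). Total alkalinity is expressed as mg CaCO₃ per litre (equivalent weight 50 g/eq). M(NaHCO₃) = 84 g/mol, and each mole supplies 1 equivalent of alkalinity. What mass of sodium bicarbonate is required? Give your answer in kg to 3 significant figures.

Alkalinity to add: (104 − 45) = 59 mg/L as CaCO₃ × 818,000 L = 48,260 g as CaCO₃.
Equivalents: 48,260 g ÷ 50 g/eq = 965.2 eq.
NaHCO₃ supplies 1 eq per mole → 965.2 mol.
Mass: 965.2 mol × 84 g/mol = 81,080 g.

81.1 kg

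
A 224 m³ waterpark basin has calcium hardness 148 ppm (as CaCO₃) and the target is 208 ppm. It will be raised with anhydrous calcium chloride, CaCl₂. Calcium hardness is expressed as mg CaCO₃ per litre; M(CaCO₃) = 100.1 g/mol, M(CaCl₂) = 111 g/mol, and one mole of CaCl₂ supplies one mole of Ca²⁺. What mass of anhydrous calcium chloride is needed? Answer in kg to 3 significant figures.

14.9 kg

Volume: 224 m³ = 224,000 L.
Hardness to add: (208 − 148) = 60 mg/L as CaCO₃ × 224,000 L = 13,440 g as CaCO₃.
Moles of Ca²⁺ (1 mol Ca²⁺ ≡ 1 mol CaCO₃): 13,440 / 100.1 g/mol = 134.3 mol.
Mass of CaCl₂: 134.3 × 111 = 14,900 g.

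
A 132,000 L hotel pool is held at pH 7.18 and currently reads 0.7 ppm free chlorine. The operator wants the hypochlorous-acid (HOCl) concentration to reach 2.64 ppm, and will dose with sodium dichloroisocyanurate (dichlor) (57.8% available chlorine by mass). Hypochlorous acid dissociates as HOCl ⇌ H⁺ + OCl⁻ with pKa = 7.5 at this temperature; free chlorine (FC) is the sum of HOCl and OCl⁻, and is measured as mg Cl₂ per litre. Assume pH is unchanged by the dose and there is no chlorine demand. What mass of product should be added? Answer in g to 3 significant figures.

732 g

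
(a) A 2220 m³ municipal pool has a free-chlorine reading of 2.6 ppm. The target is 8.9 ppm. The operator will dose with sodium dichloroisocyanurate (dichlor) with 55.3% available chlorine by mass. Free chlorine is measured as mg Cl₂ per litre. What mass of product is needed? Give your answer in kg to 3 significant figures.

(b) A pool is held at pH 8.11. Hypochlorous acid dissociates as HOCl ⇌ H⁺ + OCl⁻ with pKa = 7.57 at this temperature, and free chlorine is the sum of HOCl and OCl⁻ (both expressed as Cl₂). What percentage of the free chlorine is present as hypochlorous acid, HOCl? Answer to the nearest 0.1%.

(a) 25.3 kg; (b) 22.4%

(a) Volume: 2220 m³ = 2,220,000 L.
(a) Chlorine deficit: 8.9 − 2.6 = 6.3 ppm = 6.3 mg/L as Cl₂.
(a) Cl₂ equivalent needed: 6.3 mg/L × 2,220,000 L = 13,990,000 mg = 13,990 g.
(a) Product at 55.3% available chlorine: 13,990 / 0.553 = 25,290 g.

(b) [OCl⁻]/[HOCl] = 10^(pH − pKa) = 10^(8.11 − 7.57) = 10^0.54 = 3.467.
(b) Fraction as HOCl = 1 / (1 + 3.467) = 0.2238.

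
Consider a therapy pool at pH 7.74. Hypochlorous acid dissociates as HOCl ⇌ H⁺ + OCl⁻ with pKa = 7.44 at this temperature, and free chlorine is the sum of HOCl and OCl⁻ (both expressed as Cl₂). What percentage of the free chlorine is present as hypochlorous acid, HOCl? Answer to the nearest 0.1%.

33.4%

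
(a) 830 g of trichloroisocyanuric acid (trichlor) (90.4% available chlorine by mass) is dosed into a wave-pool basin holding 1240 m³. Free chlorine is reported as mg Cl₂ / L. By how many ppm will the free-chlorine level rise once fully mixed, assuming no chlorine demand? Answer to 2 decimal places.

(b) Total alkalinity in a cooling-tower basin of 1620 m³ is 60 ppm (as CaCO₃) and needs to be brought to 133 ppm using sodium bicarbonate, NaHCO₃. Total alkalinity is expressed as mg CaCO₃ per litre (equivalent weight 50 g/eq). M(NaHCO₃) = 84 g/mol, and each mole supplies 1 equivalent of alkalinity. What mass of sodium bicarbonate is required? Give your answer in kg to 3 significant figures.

(a) Volume: 1240 m³ = 1,240,000 L.
(a) Available chlorine delivered: 830 g × 0.904 = 750.3 g as Cl₂.
(a) Concentration rise: 750.3 g / 1,240,000 L = 0.6051 mg/L = 0.61 ppm.

(b) Volume: 1620 m³ = 1,620,000 L.
(b) Alkalinity to add: (133 − 60) = 73 mg/L as CaCO₃ × 1,620,000 L = 118,300 g as CaCO₃.
(b) Equivalents: 118,300 g ÷ 50 g/eq = 2365 eq.
(b) NaHCO₃ supplies 1 eq per mole → 2365 mol.
(b) Mass: 2365 mol × 84 g/mol = 198,700 g.

(a) 0.61 ppm; (b) 199 kg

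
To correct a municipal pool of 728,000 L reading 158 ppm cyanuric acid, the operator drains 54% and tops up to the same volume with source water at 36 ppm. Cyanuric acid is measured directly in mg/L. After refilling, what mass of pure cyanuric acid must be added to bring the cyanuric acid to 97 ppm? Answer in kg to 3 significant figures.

After draining 54% and refilling: 158 × 0.46 + 36 × 0.54 = 92.12 ppm.
Deficit to target: 97 − 92.12 = 4.88 mg/L.
Mass: 4.88 mg/L × 728,000 L = 3553 g cyanuric acid.

3.55 kg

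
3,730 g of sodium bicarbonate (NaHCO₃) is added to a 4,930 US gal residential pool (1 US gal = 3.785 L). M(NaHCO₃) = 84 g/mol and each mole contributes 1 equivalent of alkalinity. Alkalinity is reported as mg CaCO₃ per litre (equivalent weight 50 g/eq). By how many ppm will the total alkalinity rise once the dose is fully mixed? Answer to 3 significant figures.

Volume: 4,930 US gal × 3.785 L/gal = 18,660 L.
Moles of NaHCO₃: 3,730 g ÷ 84 g/mol = 44.4 mol → 44.4 eq of alkalinity.
As CaCO₃: 44.4 eq × 50 g/eq = 2220 g.
Rise: 2220 g / 18,660 L × 1000 = 119 mg/L.

119 ppm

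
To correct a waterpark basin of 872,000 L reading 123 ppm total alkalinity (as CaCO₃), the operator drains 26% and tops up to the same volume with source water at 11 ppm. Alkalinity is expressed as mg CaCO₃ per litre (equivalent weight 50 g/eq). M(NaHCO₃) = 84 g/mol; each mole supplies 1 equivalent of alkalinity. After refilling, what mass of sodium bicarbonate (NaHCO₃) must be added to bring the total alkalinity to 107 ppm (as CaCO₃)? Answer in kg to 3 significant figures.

After draining 26% and refilling: 123 × 0.74 + 11 × 0.26 = 93.88 ppm.
Deficit to target: 107 − 93.88 = 13.12 mg/L.
As CaCO₃: 13.12 mg/L × 872,000 L = 11,440 g; ÷ 50 g/eq ÷ 1 = 228.8 mol NaHCO₃.
Mass: 228.8 × 84 = 19,220 g.

19.2 kg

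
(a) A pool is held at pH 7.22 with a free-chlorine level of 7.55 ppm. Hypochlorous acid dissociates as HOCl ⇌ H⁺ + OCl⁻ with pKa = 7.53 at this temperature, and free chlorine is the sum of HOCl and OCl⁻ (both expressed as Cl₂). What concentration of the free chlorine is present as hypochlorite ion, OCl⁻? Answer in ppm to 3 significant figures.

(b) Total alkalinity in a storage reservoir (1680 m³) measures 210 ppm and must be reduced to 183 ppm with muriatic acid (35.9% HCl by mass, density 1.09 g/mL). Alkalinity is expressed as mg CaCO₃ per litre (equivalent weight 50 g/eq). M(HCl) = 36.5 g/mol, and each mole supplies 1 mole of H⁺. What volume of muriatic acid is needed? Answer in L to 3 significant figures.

(a) [OCl⁻]/[HOCl] = 10^(pH − pKa) = 10^(7.22 − 7.53) = 10^-0.31 = 0.4898.
(a) Fraction as HOCl = 1 / (1 + 0.4898) = 0.6712.
(a) OCl⁻ = (1 − 0.6712) × 7.55 ppm = 2.482 ppm.

(b) Volume: 1680 m³ = 1,680,000 L.
(b) Alkalinity to neutralize: (210 − 183) = 27 mg/L as CaCO₃ × 1,680,000 L = 45,360 g as CaCO₃.
(b) Equivalents of H⁺ required: 45,360 ÷ 50 g/eq = 907.2 eq = 907.2 mol HCl.
(b) Mass of HCl: 907.2 × 36.5 = 33,110 g.
(b) Mass of 35.9% solution: 33,110 / 0.359 = 92,240 g.
(b) Volume: 92,240 g ÷ 1.09 g/mL = 84,620 mL.

(a) 2.48 ppm; (b) 84.6 L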